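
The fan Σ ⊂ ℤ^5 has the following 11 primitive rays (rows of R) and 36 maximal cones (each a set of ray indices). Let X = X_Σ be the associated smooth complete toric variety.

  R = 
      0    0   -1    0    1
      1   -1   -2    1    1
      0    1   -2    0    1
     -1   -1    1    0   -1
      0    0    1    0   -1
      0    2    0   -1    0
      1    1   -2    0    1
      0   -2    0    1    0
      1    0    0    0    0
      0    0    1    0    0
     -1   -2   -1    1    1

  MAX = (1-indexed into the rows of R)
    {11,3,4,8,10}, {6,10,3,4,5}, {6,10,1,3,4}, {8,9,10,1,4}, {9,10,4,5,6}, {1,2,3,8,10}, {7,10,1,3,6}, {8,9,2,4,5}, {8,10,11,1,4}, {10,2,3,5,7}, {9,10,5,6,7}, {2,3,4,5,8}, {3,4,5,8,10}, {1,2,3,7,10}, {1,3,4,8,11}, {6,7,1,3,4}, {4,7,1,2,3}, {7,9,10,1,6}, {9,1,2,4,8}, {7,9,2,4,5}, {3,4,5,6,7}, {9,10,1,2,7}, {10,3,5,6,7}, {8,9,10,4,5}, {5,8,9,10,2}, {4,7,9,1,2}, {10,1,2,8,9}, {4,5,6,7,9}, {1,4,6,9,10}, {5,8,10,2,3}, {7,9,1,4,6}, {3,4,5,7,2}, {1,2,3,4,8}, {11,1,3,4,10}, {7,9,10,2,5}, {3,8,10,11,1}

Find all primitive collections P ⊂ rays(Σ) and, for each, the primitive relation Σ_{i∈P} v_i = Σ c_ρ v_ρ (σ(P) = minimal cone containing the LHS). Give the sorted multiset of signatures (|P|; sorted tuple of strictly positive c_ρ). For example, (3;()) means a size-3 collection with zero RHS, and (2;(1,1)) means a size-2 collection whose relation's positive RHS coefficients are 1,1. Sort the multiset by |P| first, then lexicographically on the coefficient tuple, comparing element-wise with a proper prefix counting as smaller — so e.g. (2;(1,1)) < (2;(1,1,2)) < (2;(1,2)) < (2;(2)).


|primitive collections| = 13. Relations:

  • {1,5}:  v_{1} + v_{5} = 0  →  sig = (2;())
  • {6,8}:  v_{6} + v_{8} = 0  →  sig = (2;())
  • {2,6}:  v_{2} + v_{6} = v_{7}  →  sig = (2;(1))
  • {3,9}:  v_{3} + v_{9} = v_{7}  →  sig = (2;(1))
  • {7,8}:  v_{7} + v_{8} = v_{2}  →  sig = (2;(1))
  • {9,11}:  v_{9} + v_{11} = v_{1} + v_{8}  →  sig = (2;(1,1))
  • {7,11}:  v_{7} + v_{11} = v_{1} + v_{3} + v_{8}  →  sig = (2;(1,1,1))
  • {5,11}:  v_{5} + v_{11} = v_{3} + v_{4} + v_{8} + v_{10}  →  sig = (2;(1,1,1,1))
  • {6,11}:  v_{6} + v_{11} = v_{1} + v_{3} + v_{4} + v_{10}  →  sig = (2;(1,1,1,1))
  • {2,11}:  v_{2} + v_{11} = v_{1} + v_{3} + 2·v_{8}  →  sig = (2;(1,1,2))
  • {4,7,10}:  v_{4} + v_{7} + v_{10} = 0  →  sig = (3;())
  • {2,4,10}:  v_{2} + v_{4} + v_{10} = v_{8}  →  sig = (3;(1))
  • {1,3,4,8,10}:  v_{1} + v_{3} + v_{4} + v_{8} + v_{10} = v_{11}  →  sig = (5;(1))

Signatures (|P|; sorted positive RHS coefficients), sorted:
    (2;())
    (2;())
    (2;(1))
    (2;(1))
    (2;(1))
    (2;(1,1))
    (2;(1,1,1))
    (2;(1,1,1,1))
    (2;(1,1,1,1))
    (2;(1,1,2))
    (3;())
    (3;(1))
    (5;(1))


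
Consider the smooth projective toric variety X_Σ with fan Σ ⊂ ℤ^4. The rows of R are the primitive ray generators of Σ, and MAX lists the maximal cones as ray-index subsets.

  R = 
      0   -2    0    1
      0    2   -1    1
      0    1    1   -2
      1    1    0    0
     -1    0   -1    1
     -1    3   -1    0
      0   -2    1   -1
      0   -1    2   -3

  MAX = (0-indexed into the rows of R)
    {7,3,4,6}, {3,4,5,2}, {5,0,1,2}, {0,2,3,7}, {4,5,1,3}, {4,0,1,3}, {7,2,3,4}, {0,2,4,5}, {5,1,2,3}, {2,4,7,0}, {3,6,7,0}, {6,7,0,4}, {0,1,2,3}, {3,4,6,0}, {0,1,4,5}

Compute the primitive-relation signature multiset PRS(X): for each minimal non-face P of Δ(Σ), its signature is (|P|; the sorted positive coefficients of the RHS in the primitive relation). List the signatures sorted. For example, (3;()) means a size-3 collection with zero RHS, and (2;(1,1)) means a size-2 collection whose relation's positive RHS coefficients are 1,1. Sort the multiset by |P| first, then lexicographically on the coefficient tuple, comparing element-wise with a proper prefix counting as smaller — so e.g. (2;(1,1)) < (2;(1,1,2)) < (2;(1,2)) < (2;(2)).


Σ has 9 primitive collections:

  {1,6}:  v_{1} + v_{6} = 0  →  sig = (2;())
  {1,7}:  v_{1} + v_{7} = v_{2}  →  sig = (2;(1))
  {2,6}:  v_{2} + v_{6} = v_{7}  →  sig = (2;(1))
  {5,6}:  v_{5} + v_{6} = v_{2} + v_{4}  →  sig = (2;(1,1))
  {5,7}:  v_{5} + v_{7} = 2·v_{2} + v_{4}  →  sig = (2;(1,2))
  {0,3,5}:  v_{0} + v_{3} + v_{5} = v_{1}  →  sig = (3;(1))
  {1,2,4}:  v_{1} + v_{2} + v_{4} = v_{5}  →  sig = (3;(1))
  {0,2,3,4}:  v_{0} + v_{2} + v_{3} + v_{4} = 0  →  sig = (4;())
  {0,3,4,7}:  v_{0} + v_{3} + v_{4} + v_{7} = v_{6}  →  sig = (4;(1))

Hence PRS(X_Σ) =
[(2;()), (2;(1)), (2;(1)), (2;(1,1)), (2;(1,2)), (3;(1)), (3;(1)), (4;()), (4;(1))]


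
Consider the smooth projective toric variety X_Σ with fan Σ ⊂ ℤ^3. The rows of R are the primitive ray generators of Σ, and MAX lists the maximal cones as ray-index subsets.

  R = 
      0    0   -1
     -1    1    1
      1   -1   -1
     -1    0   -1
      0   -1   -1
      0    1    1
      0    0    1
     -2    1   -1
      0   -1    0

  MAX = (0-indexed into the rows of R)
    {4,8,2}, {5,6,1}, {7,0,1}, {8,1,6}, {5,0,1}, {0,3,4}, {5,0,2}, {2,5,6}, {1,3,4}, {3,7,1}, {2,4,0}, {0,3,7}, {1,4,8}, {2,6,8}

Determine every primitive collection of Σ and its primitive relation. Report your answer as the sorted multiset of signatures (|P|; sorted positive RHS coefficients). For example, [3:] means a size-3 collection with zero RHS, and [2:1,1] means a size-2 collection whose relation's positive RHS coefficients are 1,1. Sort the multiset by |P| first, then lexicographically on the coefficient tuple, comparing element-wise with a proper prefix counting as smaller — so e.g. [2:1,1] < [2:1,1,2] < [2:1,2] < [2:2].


|primitive collections| = 17. Relations:

  • {0,6}:  v_{0} + v_{6} = 0 ; sig = [2:]
  • {1,2}:  v_{1} + v_{2} = 0 ; sig = [2:]
  • {4,5}:  v_{4} + v_{5} = 0 ; sig = [2:]
  • {0,8}:  v_{0} + v_{8} = v_{4} ; sig = [2:1]
  • {4,6}:  v_{4} + v_{6} = v_{8} ; sig = [2:1]
  • {5,8}:  v_{5} + v_{8} = v_{6} ; sig = [2:1]
  • {2,3}:  v_{2} + v_{3} = v_{0} + v_{4} ; sig = [2:1,1]
  • {2,7}:  v_{2} + v_{7} = v_{0} + v_{3} ; sig = [2:1,1]
  • {3,5}:  v_{3} + v_{5} = v_{0} + v_{1} ; sig = [2:1,1]
  • {3,6}:  v_{3} + v_{6} = v_{1} + v_{4} ; sig = [2:1,1]
  • {6,7}:  v_{6} + v_{7} = v_{1} + v_{3} ; sig = [2:1,1]
  • {7,8}:  v_{7} + v_{8} = v_{1} + v_{3} + v_{4} ; sig = [2:1,1,1]
  • {3,8}:  v_{3} + v_{8} = v_{1} + 2·v_{4} ; sig = [2:1,2]
  • {4,7}:  v_{4} + v_{7} = 2·v_{3} ; sig = [2:2]
  • {5,7}:  v_{5} + v_{7} = 2·v_{0} + 2·v_{1} ; sig = [2:2,2]
  • {0,1,3}:  v_{0} + v_{1} + v_{3} = v_{7} ; sig = [3:1]
  • {0,1,4}:  v_{0} + v_{1} + v_{4} = v_{3} ; sig = [3:1]

Sorted signature multiset PRS(X):
    [2:]
    [2:]
    [2:]
    [2:1]
    [2:1]
    [2:1]
    [2:1,1]
    [2:1,1]
    [2:1,1]
    [2:1,1]
    [2:1,1]
    [2:1,1,1]
    [2:1,2]
    [2:2]
    [2:2,2]
    [3:1]
    [3:1]


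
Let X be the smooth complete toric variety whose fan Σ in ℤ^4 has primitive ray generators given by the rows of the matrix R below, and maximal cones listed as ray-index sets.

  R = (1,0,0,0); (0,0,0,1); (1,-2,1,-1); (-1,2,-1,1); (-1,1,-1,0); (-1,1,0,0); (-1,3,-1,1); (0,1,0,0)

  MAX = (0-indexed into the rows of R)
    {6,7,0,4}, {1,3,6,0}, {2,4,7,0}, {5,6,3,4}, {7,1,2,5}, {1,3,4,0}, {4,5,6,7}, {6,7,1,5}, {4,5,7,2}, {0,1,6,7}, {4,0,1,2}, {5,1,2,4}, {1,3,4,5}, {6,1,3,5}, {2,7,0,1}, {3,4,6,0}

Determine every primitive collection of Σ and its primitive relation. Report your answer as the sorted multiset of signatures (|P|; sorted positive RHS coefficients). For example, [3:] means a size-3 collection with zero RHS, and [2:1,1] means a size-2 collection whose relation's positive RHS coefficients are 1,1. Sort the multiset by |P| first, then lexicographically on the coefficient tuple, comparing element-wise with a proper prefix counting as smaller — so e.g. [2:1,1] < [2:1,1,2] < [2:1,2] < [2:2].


Δ(Σ) — 8 vertices, 6 min non-faces:

  P = {2,3}:  v_{2} + v_{3} = 0  ⟹  sig = [2:]
  P = {0,5}:  v_{0} + v_{5} = v_{7}  ⟹  sig = [2:1]
  P = {2,6}:  v_{2} + v_{6} = v_{7}  ⟹  sig = [2:1]
  P = {3,7}:  v_{3} + v_{7} = v_{6}  ⟹  sig = [2:1]
  P = {1,4,7}:  v_{1} + v_{4} + v_{7} = v_{3}  ⟹  sig = [3:1]
  P = {1,4,6}:  v_{1} + v_{4} + v_{6} = 2·v_{3}  ⟹  sig = [3:2]

so the primitive-relation signature multiset is
    [2:]
    [2:1]
    [2:1]
    [2:1]
    [3:1]
    [3:2]


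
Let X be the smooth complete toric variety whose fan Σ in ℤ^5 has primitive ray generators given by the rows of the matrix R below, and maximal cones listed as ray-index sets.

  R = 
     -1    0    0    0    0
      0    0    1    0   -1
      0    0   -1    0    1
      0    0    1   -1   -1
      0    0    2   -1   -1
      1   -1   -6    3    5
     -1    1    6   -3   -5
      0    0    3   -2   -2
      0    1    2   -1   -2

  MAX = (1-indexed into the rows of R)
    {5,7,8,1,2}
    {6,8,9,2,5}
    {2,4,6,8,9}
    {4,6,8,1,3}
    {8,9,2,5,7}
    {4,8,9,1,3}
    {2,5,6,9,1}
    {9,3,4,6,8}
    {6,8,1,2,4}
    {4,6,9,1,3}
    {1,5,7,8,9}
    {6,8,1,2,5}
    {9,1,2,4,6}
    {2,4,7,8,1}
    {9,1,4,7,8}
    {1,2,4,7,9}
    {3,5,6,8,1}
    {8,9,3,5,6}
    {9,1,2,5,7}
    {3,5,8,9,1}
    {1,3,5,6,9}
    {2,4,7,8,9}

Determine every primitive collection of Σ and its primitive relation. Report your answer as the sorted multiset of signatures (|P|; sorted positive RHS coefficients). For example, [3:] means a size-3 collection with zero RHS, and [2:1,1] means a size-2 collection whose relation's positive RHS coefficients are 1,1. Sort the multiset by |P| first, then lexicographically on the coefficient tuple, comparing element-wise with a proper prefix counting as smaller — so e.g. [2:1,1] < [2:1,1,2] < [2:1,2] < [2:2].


Minimal non-faces — 6 found among 9 rays, 22 max cones:

  • {2,3}:  v_{2} + v_{3} = 0  ⟹  sig = [2:]
  • {6,7}:  v_{6} + v_{7} = 0  ⟹  sig = [2:]
  • {4,5}:  v_{4} + v_{5} = v_{8}  ⟹  sig = [2:1]
  • {3,7}:  v_{3} + v_{7} = v_{1} + v_{8} + v_{9}  ⟹  sig = [2:1,1,1]
  • {1,2,8,9}:  v_{1} + v_{2} + v_{8} + v_{9} = v_{7}  ⟹  sig = [4:1]
  • {1,6,8,9}:  v_{1} + v_{6} + v_{8} + v_{9} = v_{3}  ⟹  sig = [4:1]

Hence PRS(X_Σ) =
    |P|=2: 4 collections, coeffs (), (), (1), (1,1,1)
    |P|=4: 2 collections, coeffs (1), (1)


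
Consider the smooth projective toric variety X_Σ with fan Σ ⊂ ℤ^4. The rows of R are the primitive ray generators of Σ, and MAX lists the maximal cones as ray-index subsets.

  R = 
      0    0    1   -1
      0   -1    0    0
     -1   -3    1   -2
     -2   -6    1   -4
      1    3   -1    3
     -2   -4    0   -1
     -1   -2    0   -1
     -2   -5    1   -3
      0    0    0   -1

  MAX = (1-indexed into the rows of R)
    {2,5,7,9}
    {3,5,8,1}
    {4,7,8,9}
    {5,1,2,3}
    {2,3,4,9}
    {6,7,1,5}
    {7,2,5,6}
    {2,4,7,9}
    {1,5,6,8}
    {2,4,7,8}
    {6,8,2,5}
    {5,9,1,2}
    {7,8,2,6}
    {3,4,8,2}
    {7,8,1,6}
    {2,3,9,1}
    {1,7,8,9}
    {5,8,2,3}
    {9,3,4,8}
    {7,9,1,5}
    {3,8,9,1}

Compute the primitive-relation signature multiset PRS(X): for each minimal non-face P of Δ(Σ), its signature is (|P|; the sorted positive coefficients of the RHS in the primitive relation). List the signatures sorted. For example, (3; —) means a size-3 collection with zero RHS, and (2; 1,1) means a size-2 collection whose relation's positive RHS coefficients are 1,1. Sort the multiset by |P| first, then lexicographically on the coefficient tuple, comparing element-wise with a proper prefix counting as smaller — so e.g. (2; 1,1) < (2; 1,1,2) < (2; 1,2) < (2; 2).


13 minimal non-faces of Δ(Σ) (on 9 rays):

  {3,7}:  v_{3} + v_{7} = v_{8}  ⟹  sig = (2; 1)
  {4,5}:  v_{4} + v_{5} = v_{2} + v_{7}  ⟹  sig = (2; 1,1)
  {4,6}:  v_{4} + v_{6} = v_{2} + 2·v_{7} + v_{8}  ⟹  sig = (2; 1,1,2)
  {1,4}:  v_{1} + v_{4} = 2·v_{3} + v_{9}  ⟹  sig = (2; 1,2)
  {3,6}:  v_{3} + v_{6} = v_{5} + 2·v_{8}  ⟹  sig = (2; 1,2)
  {6,9}:  v_{6} + v_{9} = 2·v_{7}  ⟹  sig = (2; 2)
  {3,5,9}:  v_{3} + v_{5} + v_{9} = 0  ⟹  sig = (3; —)
  {1,2,7}:  v_{1} + v_{2} + v_{7} = v_{3}  ⟹  sig = (3; 1)
  {2,8,9}:  v_{2} + v_{8} + v_{9} = v_{4}  ⟹  sig = (3; 1)
  {5,7,8}:  v_{5} + v_{7} + v_{8} = v_{6}  ⟹  sig = (3; 1)
  {5,8,9}:  v_{5} + v_{8} + v_{9} = v_{7}  ⟹  sig = (3; 1)
  {1,2,6}:  v_{1} + v_{2} + v_{6} = v_{3} + v_{5} + v_{8}  ⟹  sig = (3; 1,1,1)
  {1,2,8}:  v_{1} + v_{2} + v_{8} = 2·v_{3}  ⟹  sig = (3; 2)

Signatures (|P|; sorted positive RHS coefficients), sorted:
    |P|=2: 6 collections, coeffs (1), (1,1), (1,1,2), (1,2), (1,2), (2)
    |P|=3: 7 collections, coeffs (), (1), (1), (1), (1), (1,1,1), (2)


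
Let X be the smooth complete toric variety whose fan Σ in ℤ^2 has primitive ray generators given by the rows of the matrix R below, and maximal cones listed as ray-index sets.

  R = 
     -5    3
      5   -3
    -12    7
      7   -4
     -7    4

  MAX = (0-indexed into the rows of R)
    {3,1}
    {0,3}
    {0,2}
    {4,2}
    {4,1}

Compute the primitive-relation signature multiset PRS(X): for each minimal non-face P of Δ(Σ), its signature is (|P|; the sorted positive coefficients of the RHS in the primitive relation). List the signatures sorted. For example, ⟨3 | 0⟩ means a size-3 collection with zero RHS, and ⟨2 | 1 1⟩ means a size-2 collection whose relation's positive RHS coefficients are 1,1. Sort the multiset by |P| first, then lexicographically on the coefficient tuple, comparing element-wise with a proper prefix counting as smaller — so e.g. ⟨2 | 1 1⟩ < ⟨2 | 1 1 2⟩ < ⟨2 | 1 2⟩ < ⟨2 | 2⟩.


Σ has 5 primitive collections:

  • {0,1}:  v_{0} + v_{1} = 0  ⇒ sig = ⟨2 | 0⟩
  • {3,4}:  v_{3} + v_{4} = 0  ⇒ sig = ⟨2 | 0⟩
  • {0,4}:  v_{0} + v_{4} = v_{2}  ⇒ sig = ⟨2 | 1⟩
  • {1,2}:  v_{1} + v_{2} = v_{4}  ⇒ sig = ⟨2 | 1⟩
  • {2,3}:  v_{2} + v_{3} = v_{0}  ⇒ sig = ⟨2 | 1⟩

Hence PRS(X_Σ) =
    |P|=2: 5 collections, coeffs (), (), (1), (1), (1)


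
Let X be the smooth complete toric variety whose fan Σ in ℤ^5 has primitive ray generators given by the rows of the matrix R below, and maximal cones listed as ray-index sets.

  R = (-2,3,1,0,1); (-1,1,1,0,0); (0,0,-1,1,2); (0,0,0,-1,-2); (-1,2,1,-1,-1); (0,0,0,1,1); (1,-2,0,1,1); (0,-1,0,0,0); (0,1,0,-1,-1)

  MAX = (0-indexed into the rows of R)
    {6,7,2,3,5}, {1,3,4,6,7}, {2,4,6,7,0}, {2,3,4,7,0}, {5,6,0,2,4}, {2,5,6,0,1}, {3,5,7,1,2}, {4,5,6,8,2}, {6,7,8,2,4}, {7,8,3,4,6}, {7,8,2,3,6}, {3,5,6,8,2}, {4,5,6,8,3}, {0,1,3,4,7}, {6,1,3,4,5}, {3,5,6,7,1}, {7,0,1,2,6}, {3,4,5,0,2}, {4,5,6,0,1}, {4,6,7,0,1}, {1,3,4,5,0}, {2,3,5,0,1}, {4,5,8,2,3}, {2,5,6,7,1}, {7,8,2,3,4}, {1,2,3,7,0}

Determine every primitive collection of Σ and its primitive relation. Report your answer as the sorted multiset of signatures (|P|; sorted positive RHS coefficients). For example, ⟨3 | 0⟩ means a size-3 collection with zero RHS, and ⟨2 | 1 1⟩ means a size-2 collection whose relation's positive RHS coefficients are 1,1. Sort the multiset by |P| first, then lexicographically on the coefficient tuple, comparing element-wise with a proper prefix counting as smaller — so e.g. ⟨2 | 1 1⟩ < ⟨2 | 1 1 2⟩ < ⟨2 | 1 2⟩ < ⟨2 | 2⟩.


|primitive collections| = 9. Relations:

  P={1,8}:  v_{1} + v_{8} = v_{4}  →  sig = ⟨2 | 1⟩
  P={0,8}:  v_{0} + v_{8} = v_{2} + 2·v_{4}  →  sig = ⟨2 | 1 2⟩
  P={5,7,8}:  v_{5} + v_{7} + v_{8} = 0  →  sig = ⟨3 | 0⟩
  P={0,3,6}:  v_{0} + v_{3} + v_{6} = v_{1}  →  sig = ⟨3 | 1⟩
  P={1,2,4}:  v_{1} + v_{2} + v_{4} = v_{0}  →  sig = ⟨3 | 1⟩
  P={4,5,7}:  v_{4} + v_{5} + v_{7} = v_{1}  →  sig = ⟨3 | 1⟩
  P={0,5,7}:  v_{0} + v_{5} + v_{7} = 2·v_{1} + v_{2}  →  sig = ⟨3 | 1 2⟩
  P={2,3,4,6}:  v_{2} + v_{3} + v_{4} + v_{6} = 0  →  sig = ⟨4 | 0⟩
  P={1,2,3,6}:  v_{1} + v_{2} + v_{3} + v_{6} = v_{5} + v_{7}  →  sig = ⟨4 | 1 1⟩

so the primitive-relation signature multiset is
{ ⟨2 | 1⟩,  ⟨2 | 1 2⟩,  ⟨3 | 0⟩,  ⟨3 | 1⟩ ×3,  ⟨3 | 1 2⟩,  ⟨4 | 0⟩,  ⟨4 | 1 1⟩ }


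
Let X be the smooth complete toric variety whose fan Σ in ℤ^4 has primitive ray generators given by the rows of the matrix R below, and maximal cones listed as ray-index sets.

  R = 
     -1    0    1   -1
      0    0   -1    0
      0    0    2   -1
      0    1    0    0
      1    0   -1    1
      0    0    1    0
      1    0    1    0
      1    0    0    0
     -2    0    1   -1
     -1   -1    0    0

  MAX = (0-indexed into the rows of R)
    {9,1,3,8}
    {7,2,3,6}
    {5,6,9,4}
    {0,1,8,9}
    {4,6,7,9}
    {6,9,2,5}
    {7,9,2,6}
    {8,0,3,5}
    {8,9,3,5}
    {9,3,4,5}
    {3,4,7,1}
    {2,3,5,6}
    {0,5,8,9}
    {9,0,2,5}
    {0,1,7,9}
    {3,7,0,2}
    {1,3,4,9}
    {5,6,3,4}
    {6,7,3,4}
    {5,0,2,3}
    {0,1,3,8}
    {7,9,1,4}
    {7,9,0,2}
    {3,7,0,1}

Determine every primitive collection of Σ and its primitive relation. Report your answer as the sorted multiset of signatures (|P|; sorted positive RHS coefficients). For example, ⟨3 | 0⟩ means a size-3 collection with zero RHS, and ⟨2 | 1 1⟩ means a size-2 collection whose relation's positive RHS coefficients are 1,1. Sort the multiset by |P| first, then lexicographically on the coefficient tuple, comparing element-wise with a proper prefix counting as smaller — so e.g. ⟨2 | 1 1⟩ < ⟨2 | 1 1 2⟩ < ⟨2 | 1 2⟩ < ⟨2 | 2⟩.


Δ(Σ) — 10 vertices, 15 min non-faces:

  P = {0,4}:  v_{0} + v_{4} = 0  ⟹  sig = ⟨2 | 0⟩
  P = {1,5}:  v_{1} + v_{5} = 0  ⟹  sig = ⟨2 | 0⟩
  P = {0,6}:  v_{0} + v_{6} = v_{2}  ⟹  sig = ⟨2 | 1⟩
  P = {1,6}:  v_{1} + v_{6} = v_{7}  ⟹  sig = ⟨2 | 1⟩
  P = {2,4}:  v_{2} + v_{4} = v_{6}  ⟹  sig = ⟨2 | 1⟩
  P = {5,7}:  v_{5} + v_{7} = v_{6}  ⟹  sig = ⟨2 | 1⟩
  P = {7,8}:  v_{7} + v_{8} = v_{0}  ⟹  sig = ⟨2 | 1⟩
  P = {1,2}:  v_{1} + v_{2} = v_{0} + v_{7}  ⟹  sig = ⟨2 | 1 1⟩
  P = {4,8}:  v_{4} + v_{8} = v_{3} + v_{9}  ⟹  sig = ⟨2 | 1 1⟩
  P = {6,8}:  v_{6} + v_{8} = v_{0} + v_{5}  ⟹  sig = ⟨2 | 1 1⟩
  P = {2,8}:  v_{2} + v_{8} = 2·v_{0} + v_{5}  ⟹  sig = ⟨2 | 1 2⟩
  P = {3,7,9}:  v_{3} + v_{7} + v_{9} = 0  ⟹  sig = ⟨3 | 0⟩
  P = {0,3,9}:  v_{0} + v_{3} + v_{9} = v_{8}  ⟹  sig = ⟨3 | 1⟩
  P = {3,6,9}:  v_{3} + v_{6} + v_{9} = v_{5}  ⟹  sig = ⟨3 | 1⟩
  P = {2,3,9}:  v_{2} + v_{3} + v_{9} = v_{0} + v_{5}  ⟹  sig = ⟨3 | 1 1⟩

Sorted signature multiset PRS(X):
{ ⟨2 | 0⟩ ×2,  ⟨2 | 1⟩ ×5,  ⟨2 | 1 1⟩ ×3,  ⟨2 | 1 2⟩,  ⟨3 | 0⟩,  ⟨3 | 1⟩ ×2,  ⟨3 | 1 1⟩ }


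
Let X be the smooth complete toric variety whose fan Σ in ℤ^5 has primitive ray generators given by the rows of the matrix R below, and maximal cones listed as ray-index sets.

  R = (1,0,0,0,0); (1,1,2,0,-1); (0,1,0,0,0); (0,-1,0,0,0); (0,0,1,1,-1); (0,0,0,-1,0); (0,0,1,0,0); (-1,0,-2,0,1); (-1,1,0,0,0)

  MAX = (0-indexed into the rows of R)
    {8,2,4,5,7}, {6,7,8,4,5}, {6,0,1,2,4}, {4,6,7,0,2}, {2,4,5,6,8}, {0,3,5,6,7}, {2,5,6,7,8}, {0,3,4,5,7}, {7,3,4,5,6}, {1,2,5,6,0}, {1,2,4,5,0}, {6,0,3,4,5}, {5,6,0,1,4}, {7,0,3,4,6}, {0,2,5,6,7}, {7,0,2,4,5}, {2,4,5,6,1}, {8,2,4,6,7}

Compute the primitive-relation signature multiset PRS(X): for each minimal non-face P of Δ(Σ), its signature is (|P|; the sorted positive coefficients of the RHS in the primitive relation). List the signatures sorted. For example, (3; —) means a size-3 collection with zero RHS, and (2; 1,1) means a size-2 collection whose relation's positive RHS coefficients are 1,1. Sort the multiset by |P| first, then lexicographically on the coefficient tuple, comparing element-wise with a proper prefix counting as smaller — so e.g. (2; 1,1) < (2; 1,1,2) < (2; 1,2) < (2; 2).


9 minimal non-faces of Δ(Σ) (on 9 rays):

  • {2,3}:  v_{2} + v_{3} = 0  ⇒ sig = (2; —)
  • {0,8}:  v_{0} + v_{8} = v_{2}  ⇒ sig = (2; 1)
  • {1,7}:  v_{1} + v_{7} = v_{2}  ⇒ sig = (2; 1)
  • {1,3}:  v_{1} + v_{3} = v_{0} + v_{4} + v_{5} + v_{6}  ⇒ sig = (2; 1,1,1,1)
  • {3,8}:  v_{3} + v_{8} = v_{4} + v_{5} + v_{6} + v_{7}  ⇒ sig = (2; 1,1,1,1)
  • {1,8}:  v_{1} + v_{8} = 2·v_{2} + v_{4} + v_{5} + v_{6}  ⇒ sig = (2; 1,1,1,2)
  • {0,4,5,6,7}:  v_{0} + v_{4} + v_{5} + v_{6} + v_{7} = 0  ⇒ sig = (5; —)
  • {0,2,4,5,6}:  v_{0} + v_{2} + v_{4} + v_{5} + v_{6} = v_{1}  ⇒ sig = (5; 1)
  • {2,4,5,6,7}:  v_{2} + v_{4} + v_{5} + v_{6} + v_{7} = v_{8}  ⇒ sig = (5; 1)

Signatures (|P|; sorted positive RHS coefficients), sorted:
    (2; —)
    (2; 1)
    (2; 1)
    (2; 1,1,1,1)
    (2; 1,1,1,1)
    (2; 1,1,1,2)
    (5; —)
    (5; 1)
    (5; 1)


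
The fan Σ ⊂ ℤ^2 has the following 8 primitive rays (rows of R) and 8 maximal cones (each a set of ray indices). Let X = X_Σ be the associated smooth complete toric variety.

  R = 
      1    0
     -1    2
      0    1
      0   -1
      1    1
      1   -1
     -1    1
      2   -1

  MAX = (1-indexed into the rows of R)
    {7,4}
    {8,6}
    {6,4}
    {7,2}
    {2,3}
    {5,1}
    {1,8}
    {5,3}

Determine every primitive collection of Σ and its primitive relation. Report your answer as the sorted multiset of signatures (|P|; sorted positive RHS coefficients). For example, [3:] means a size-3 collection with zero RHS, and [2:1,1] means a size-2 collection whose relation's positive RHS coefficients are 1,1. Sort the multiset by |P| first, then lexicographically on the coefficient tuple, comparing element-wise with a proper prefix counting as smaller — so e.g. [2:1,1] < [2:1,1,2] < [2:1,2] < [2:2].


20 minimal non-faces of Δ(Σ) (on 8 rays):

  {3,4}:  v_{3} + v_{4} = 0 — sig = [2:]
  {6,7}:  v_{6} + v_{7} = 0 — sig = [2:]
  {1,3}:  v_{1} + v_{3} = v_{5} — sig = [2:1]
  {1,4}:  v_{1} + v_{4} = v_{6} — sig = [2:1]
  {1,6}:  v_{1} + v_{6} = v_{8} — sig = [2:1]
  {1,7}:  v_{1} + v_{7} = v_{3} — sig = [2:1]
  {2,4}:  v_{2} + v_{4} = v_{7} — sig = [2:1]
  {2,6}:  v_{2} + v_{6} = v_{3} — sig = [2:1]
  {2,8}:  v_{2} + v_{8} = v_{5} — sig = [2:1]
  {3,6}:  v_{3} + v_{6} = v_{1} — sig = [2:1]
  {3,7}:  v_{3} + v_{7} = v_{2} — sig = [2:1]
  {4,5}:  v_{4} + v_{5} = v_{1} — sig = [2:1]
  {7,8}:  v_{7} + v_{8} = v_{1} — sig = [2:1]
  {1,2}:  v_{1} + v_{2} = 2·v_{3} — sig = [2:2]
  {3,8}:  v_{3} + v_{8} = 2·v_{1} — sig = [2:2]
  {4,8}:  v_{4} + v_{8} = 2·v_{6} — sig = [2:2]
  {5,6}:  v_{5} + v_{6} = 2·v_{1} — sig = [2:2]
  {5,7}:  v_{5} + v_{7} = 2·v_{3} — sig = [2:2]
  {2,5}:  v_{2} + v_{5} = 3·v_{3} — sig = [2:3]
  {5,8}:  v_{5} + v_{8} = 3·v_{1} — sig = [2:3]

so the primitive-relation signature multiset is
    |P|=2: 20 collections, coeffs (), (), (1), (1), (1), (1), (1), (1), (1), (1), (1), (1), (1), (2), (2), (2), (2), (2), (3), (3)


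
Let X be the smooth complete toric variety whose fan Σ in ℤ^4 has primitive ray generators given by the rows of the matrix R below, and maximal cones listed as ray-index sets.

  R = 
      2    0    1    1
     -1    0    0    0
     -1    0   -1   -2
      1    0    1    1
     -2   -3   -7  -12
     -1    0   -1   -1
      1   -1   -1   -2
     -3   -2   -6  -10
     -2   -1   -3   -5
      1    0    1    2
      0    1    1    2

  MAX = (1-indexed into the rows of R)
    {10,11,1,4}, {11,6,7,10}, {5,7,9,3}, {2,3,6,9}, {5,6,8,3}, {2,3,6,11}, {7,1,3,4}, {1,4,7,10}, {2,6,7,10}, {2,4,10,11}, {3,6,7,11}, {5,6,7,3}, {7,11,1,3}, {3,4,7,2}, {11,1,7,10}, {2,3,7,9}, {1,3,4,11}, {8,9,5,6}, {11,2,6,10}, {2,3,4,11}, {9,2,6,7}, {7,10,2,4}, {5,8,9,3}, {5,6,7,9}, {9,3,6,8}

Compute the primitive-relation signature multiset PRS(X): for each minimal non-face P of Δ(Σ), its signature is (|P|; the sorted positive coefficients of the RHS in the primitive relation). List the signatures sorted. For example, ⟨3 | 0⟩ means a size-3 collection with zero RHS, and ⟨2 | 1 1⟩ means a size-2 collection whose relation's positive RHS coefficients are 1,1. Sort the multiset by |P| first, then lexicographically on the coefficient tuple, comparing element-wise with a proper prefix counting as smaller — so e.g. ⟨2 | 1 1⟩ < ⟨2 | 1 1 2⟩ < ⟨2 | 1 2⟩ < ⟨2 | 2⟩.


Primitive collections (24):

  P={3,10}:  v_{3} + v_{10} = 0  →  sig = ⟨2 | 0⟩
  P={4,6}:  v_{4} + v_{6} = 0  →  sig = ⟨2 | 0⟩
  P={1,2}:  v_{1} + v_{2} = v_{4}  →  sig = ⟨2 | 1⟩
  P={7,8}:  v_{7} + v_{8} = v_{5}  →  sig = ⟨2 | 1⟩
  P={1,6}:  v_{1} + v_{6} = v_{7} + v_{11}  →  sig = ⟨2 | 1 1⟩
  P={1,9}:  v_{1} + v_{9} = v_{3} + v_{7}  →  sig = ⟨2 | 1 1⟩
  P={9,11}:  v_{9} + v_{11} = v_{3} + v_{6}  →  sig = ⟨2 | 1 1⟩
  P={4,8}:  v_{4} + v_{8} = v_{3} + v_{7} + v_{9}  →  sig = ⟨2 | 1 1 1⟩
  P={4,9}:  v_{4} + v_{9} = v_{2} + v_{3} + v_{7}  →  sig = ⟨2 | 1 1 1⟩
  P={8,10}:  v_{8} + v_{10} = v_{6} + v_{7} + v_{9}  →  sig = ⟨2 | 1 1 1⟩
  P={9,10}:  v_{9} + v_{10} = v_{2} + v_{6} + v_{7}  →  sig = ⟨2 | 1 1 1⟩
  P={4,5}:  v_{4} + v_{5} = v_{3} + 2·v_{7} + v_{9}  →  sig = ⟨2 | 1 1 2⟩
  P={5,10}:  v_{5} + v_{10} = v_{6} + 2·v_{7} + v_{9}  →  sig = ⟨2 | 1 1 2⟩
  P={2,5}:  v_{2} + v_{5} = v_{7} + 2·v_{9}  →  sig = ⟨2 | 1 2⟩
  P={1,8}:  v_{1} + v_{8} = 2·v_{3} + v_{6} + 2·v_{7}  →  sig = ⟨2 | 1 2 2⟩
  P={8,11}:  v_{8} + v_{11} = 2·v_{3} + 2·v_{6} + v_{7}  →  sig = ⟨2 | 1 2 2⟩
  P={1,5}:  v_{1} + v_{5} = 2·v_{3} + v_{6} + 3·v_{7}  →  sig = ⟨2 | 1 2 3⟩
  P={2,8}:  v_{2} + v_{8} = 2·v_{9}  →  sig = ⟨2 | 2⟩
  P={5,11}:  v_{5} + v_{11} = 2·v_{3} + 2·v_{6} + 2·v_{7}  →  sig = ⟨2 | 2 2 2⟩
  P={2,7,11}:  v_{2} + v_{7} + v_{11} = 0  →  sig = ⟨3 | 0⟩
  P={4,7,11}:  v_{4} + v_{7} + v_{11} = v_{1}  →  sig = ⟨3 | 1⟩
  P={2,3,6,7}:  v_{2} + v_{3} + v_{6} + v_{7} = v_{9}  →  sig = ⟨4 | 1⟩
  P={3,6,7,9}:  v_{3} + v_{6} + v_{7} + v_{9} = v_{8}  →  sig = ⟨4 | 1⟩
  P={3,5,6,9}:  v_{3} + v_{5} + v_{6} + v_{9} = 2·v_{8}  →  sig = ⟨4 | 2⟩

so the primitive-relation signature multiset is
{ ⟨2 | 0⟩ ×2,  ⟨2 | 1⟩ ×2,  ⟨2 | 1 1⟩ ×3,  ⟨2 | 1 1 1⟩ ×4,  ⟨2 | 1 1 2⟩ ×2,  ⟨2 | 1 2⟩,  ⟨2 | 1 2 2⟩ ×2,  ⟨2 | 1 2 3⟩,  ⟨2 | 2⟩,  ⟨2 | 2 2 2⟩,  ⟨3 | 0⟩,  ⟨3 | 1⟩,  ⟨4 | 1⟩ ×2,  ⟨4 | 2⟩ }


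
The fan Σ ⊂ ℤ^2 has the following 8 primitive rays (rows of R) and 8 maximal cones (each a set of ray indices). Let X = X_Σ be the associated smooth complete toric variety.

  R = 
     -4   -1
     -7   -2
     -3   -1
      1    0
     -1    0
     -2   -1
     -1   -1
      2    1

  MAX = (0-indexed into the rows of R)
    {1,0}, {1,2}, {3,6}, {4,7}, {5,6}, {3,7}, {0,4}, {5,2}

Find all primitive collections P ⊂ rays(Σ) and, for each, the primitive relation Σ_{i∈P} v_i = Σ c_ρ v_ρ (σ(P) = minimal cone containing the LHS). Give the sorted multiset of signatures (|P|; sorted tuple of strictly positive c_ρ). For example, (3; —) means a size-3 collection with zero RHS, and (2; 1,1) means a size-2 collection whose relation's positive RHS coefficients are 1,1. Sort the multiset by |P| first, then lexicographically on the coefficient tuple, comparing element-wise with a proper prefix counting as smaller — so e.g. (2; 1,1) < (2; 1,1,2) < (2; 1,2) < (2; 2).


Primitive collections (20):

  P = {3,4}:  v_{3} + v_{4} = 0  ⇒ sig = (2; —)
  P = {5,7}:  v_{5} + v_{7} = 0  ⇒ sig = (2; —)
  P = {0,2}:  v_{0} + v_{2} = v_{1}  ⇒ sig = (2; 1)
  P = {0,3}:  v_{0} + v_{3} = v_{2}  ⇒ sig = (2; 1)
  P = {2,3}:  v_{2} + v_{3} = v_{5}  ⇒ sig = (2; 1)
  P = {2,4}:  v_{2} + v_{4} = v_{0}  ⇒ sig = (2; 1)
  P = {2,7}:  v_{2} + v_{7} = v_{4}  ⇒ sig = (2; 1)
  P = {3,5}:  v_{3} + v_{5} = v_{6}  ⇒ sig = (2; 1)
  P = {4,5}:  v_{4} + v_{5} = v_{2}  ⇒ sig = (2; 1)
  P = {4,6}:  v_{4} + v_{6} = v_{5}  ⇒ sig = (2; 1)
  P = {6,7}:  v_{6} + v_{7} = v_{3}  ⇒ sig = (2; 1)
  P = {0,6}:  v_{0} + v_{6} = v_{2} + v_{5}  ⇒ sig = (2; 1,1)
  P = {1,7}:  v_{1} + v_{7} = v_{0} + v_{4}  ⇒ sig = (2; 1,1)
  P = {1,6}:  v_{1} + v_{6} = 2·v_{2} + v_{5}  ⇒ sig = (2; 1,2)
  P = {0,5}:  v_{0} + v_{5} = 2·v_{2}  ⇒ sig = (2; 2)
  P = {0,7}:  v_{0} + v_{7} = 2·v_{4}  ⇒ sig = (2; 2)
  P = {1,3}:  v_{1} + v_{3} = 2·v_{2}  ⇒ sig = (2; 2)
  P = {1,4}:  v_{1} + v_{4} = 2·v_{0}  ⇒ sig = (2; 2)
  P = {2,6}:  v_{2} + v_{6} = 2·v_{5}  ⇒ sig = (2; 2)
  P = {1,5}:  v_{1} + v_{5} = 3·v_{2}  ⇒ sig = (2; 3)

Signatures (|P|; sorted positive RHS coefficients), sorted:
    (2; —)
    (2; —)
    (2; 1)
    (2; 1)
    (2; 1)
    (2; 1)
    (2; 1)
    (2; 1)
    (2; 1)
    (2; 1)
    (2; 1)
    (2; 1,1)
    (2; 1,1)
    (2; 1,2)
    (2; 2)
    (2; 2)
    (2; 2)
    (2; 2)
    (2; 2)
    (2; 3)


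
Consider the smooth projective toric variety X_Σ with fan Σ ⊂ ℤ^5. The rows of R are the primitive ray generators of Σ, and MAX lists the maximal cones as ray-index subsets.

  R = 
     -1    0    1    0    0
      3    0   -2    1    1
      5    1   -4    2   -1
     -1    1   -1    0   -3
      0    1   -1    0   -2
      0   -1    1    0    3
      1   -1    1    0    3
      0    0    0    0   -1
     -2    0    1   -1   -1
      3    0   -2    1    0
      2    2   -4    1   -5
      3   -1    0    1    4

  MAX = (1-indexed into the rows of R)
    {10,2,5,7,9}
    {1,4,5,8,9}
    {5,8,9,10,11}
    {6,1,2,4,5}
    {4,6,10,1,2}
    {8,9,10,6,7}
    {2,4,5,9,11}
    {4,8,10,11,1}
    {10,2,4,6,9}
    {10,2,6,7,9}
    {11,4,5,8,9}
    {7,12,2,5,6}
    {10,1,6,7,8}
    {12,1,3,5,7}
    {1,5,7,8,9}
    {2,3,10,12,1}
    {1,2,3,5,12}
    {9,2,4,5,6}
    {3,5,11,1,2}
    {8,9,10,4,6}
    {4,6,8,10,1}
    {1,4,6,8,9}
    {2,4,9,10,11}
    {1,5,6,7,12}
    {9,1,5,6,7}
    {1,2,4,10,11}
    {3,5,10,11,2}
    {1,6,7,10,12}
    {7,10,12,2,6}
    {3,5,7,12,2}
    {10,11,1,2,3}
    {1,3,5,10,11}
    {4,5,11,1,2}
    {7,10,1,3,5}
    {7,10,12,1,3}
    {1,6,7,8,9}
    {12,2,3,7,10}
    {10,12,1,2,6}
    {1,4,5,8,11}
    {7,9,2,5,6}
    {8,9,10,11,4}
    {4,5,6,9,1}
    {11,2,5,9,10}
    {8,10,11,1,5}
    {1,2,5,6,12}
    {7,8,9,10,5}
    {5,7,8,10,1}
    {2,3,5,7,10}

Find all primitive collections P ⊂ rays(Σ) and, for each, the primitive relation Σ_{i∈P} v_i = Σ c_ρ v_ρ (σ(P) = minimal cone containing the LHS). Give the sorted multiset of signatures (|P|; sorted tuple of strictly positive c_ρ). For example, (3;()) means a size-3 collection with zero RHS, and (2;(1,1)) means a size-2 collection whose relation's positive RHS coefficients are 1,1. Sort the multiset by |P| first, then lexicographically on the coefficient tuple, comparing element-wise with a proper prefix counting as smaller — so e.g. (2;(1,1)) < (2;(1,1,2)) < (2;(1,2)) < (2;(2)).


Δ(Σ) — 12 vertices, 21 min non-faces:

  P = {4,7}:  v_{4} + v_{7} = 0  →  sig = (2;())
  P = {2,8}:  v_{2} + v_{8} = v_{10}  →  sig = (2;(1))
  P = {9,12}:  v_{9} + v_{12} = v_{7}  →  sig = (2;(1))
  P = {11,12}:  v_{11} + v_{12} = v_{3}  →  sig = (2;(1))
  P = {3,9}:  v_{3} + v_{9} = v_{5} + v_{10}  →  sig = (2;(1,1))
  P = {4,12}:  v_{4} + v_{12} = v_{1} + v_{2}  →  sig = (2;(1,1))
  P = {6,11}:  v_{6} + v_{11} = v_{2} + v_{4}  →  sig = (2;(1,1))
  P = {7,11}:  v_{7} + v_{11} = v_{5} + v_{10}  →  sig = (2;(1,1))
  P = {3,4}:  v_{3} + v_{4} = v_{1} + v_{2} + v_{11}  →  sig = (2;(1,1,1))
  P = {8,12}:  v_{8} + v_{12} = v_{1} + v_{7} + v_{10}  →  sig = (2;(1,1,1))
  P = {3,8}:  v_{3} + v_{8} = v_{1} + v_{5} + 2·v_{10}  →  sig = (2;(1,1,2))
  P = {3,6}:  v_{3} + v_{6} = v_{1} + 2·v_{2}  →  sig = (2;(1,2))
  P = {1,2,9}:  v_{1} + v_{2} + v_{9} = 0  →  sig = (3;())
  P = {5,6,8}:  v_{5} + v_{6} + v_{8} = 0  →  sig = (3;())
  P = {1,2,7}:  v_{1} + v_{2} + v_{7} = v_{12}  →  sig = (3;(1))
  P = {1,9,10}:  v_{1} + v_{9} + v_{10} = v_{8}  →  sig = (3;(1))
  P = {4,5,10}:  v_{4} + v_{5} + v_{10} = v_{11}  →  sig = (3;(1))
  P = {5,6,10}:  v_{5} + v_{6} + v_{10} = v_{2}  →  sig = (3;(1))
  P = {5,10,12}:  v_{5} + v_{10} + v_{12} = v_{3} + v_{7}  →  sig = (3;(1,1))
  P = {1,9,11}:  v_{1} + v_{9} + v_{11} = v_{4} + v_{5} + v_{8}  →  sig = (3;(1,1,1))
  P = {1,2,5,10}:  v_{1} + v_{2} + v_{5} + v_{10} = v_{3}  →  sig = (4;(1))

Hence PRS(X_Σ) =
    (2;())
    (2;(1))
    (2;(1))
    (2;(1))
    (2;(1,1))
    (2;(1,1))
    (2;(1,1))
    (2;(1,1))
    (2;(1,1,1))
    (2;(1,1,1))
    (2;(1,1,2))
    (2;(1,2))
    (3;())
    (3;())
    (3;(1))
    (3;(1))
    (3;(1))
    (3;(1))
    (3;(1,1))
    (3;(1,1,1))
    (4;(1))


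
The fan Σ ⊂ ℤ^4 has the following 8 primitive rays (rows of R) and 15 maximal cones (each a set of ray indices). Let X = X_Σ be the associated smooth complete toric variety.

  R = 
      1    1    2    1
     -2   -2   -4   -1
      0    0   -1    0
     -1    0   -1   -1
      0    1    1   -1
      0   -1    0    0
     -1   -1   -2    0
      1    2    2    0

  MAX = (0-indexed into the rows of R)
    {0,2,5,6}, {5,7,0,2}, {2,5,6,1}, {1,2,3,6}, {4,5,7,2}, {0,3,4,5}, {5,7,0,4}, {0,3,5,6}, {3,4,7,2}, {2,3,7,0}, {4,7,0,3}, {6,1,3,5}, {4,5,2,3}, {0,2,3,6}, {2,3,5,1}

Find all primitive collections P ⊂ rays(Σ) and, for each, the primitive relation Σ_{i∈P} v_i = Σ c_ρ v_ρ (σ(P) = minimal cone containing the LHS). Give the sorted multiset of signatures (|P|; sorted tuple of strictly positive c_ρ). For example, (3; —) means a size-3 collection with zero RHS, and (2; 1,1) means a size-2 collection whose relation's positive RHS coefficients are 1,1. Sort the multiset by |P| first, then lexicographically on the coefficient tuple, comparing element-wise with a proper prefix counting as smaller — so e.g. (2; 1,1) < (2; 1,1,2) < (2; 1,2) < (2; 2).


The 9 primitive collections of Σ (r=8, n=4):

  • {0,1}:  v_{0} + v_{1} = v_{6} — sig = (2; 1)
  • {4,6}:  v_{4} + v_{6} = v_{3} — sig = (2; 1)
  • {1,7}:  v_{1} + v_{7} = v_{2} + v_{3} — sig = (2; 1,1)
  • {6,7}:  v_{6} + v_{7} = v_{0} + v_{2} + v_{3} — sig = (2; 1,1,1)
  • {1,4}:  v_{1} + v_{4} = v_{2} + 2·v_{3} + v_{5} — sig = (2; 1,1,2)
  • {0,2,4}:  v_{0} + v_{2} + v_{4} = v_{7} — sig = (3; 1)
  • {3,5,7}:  v_{3} + v_{5} + v_{7} = v_{4} — sig = (3; 1)
  • {0,2,3,5}:  v_{0} + v_{2} + v_{3} + v_{5} = 0 — sig = (4; —)
  • {2,3,5,6}:  v_{2} + v_{3} + v_{5} + v_{6} = v_{1} — sig = (4; 1)

so the primitive-relation signature multiset is
[(2; 1), (2; 1), (2; 1,1), (2; 1,1,1), (2; 1,1,2), (3; 1), (3; 1), (4; —), (4; 1)]


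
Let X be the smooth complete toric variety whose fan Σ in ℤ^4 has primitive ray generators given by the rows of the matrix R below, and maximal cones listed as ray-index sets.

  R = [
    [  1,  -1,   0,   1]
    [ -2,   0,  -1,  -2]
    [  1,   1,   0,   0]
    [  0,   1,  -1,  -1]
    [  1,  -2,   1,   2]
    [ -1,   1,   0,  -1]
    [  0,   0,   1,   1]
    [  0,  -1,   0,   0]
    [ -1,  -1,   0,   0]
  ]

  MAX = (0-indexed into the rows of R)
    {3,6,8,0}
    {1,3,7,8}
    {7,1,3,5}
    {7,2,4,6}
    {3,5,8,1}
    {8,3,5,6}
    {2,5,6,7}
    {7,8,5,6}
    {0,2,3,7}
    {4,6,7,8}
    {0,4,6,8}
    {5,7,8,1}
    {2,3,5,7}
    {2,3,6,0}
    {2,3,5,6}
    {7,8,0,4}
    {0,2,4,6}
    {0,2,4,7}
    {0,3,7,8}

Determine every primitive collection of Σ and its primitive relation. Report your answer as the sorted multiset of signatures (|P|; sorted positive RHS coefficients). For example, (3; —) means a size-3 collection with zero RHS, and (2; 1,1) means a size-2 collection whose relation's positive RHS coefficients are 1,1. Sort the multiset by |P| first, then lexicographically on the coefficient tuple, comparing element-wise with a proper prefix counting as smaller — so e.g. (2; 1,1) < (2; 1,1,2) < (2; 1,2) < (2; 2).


Minimal non-faces — 11 found among 9 rays, 19 max cones:

  P = {0,5}:  v_{0} + v_{5} = 0  ⇒ sig = (2; —)
  P = {2,8}:  v_{2} + v_{8} = 0  ⇒ sig = (2; —)
  P = {3,4}:  v_{3} + v_{4} = v_{0}  ⇒ sig = (2; 1)
  P = {1,4}:  v_{1} + v_{4} = v_{7} + v_{8}  ⇒ sig = (2; 1,1)
  P = {1,6}:  v_{1} + v_{6} = v_{5} + v_{8}  ⇒ sig = (2; 1,1)
  P = {4,5}:  v_{4} + v_{5} = v_{6} + v_{7}  ⇒ sig = (2; 1,1)
  P = {0,1}:  v_{0} + v_{1} = v_{3} + v_{7} + v_{8}  ⇒ sig = (2; 1,1,1)
  P = {1,2}:  v_{1} + v_{2} = v_{3} + v_{5} + v_{7}  ⇒ sig = (2; 1,1,1)
  P = {3,6,7}:  v_{3} + v_{6} + v_{7} = 0  ⇒ sig = (3; —)
  P = {0,6,7}:  v_{0} + v_{6} + v_{7} = v_{4}  ⇒ sig = (3; 1)
  P = {3,5,7,8}:  v_{3} + v_{5} + v_{7} + v_{8} = v_{1}  ⇒ sig = (4; 1)

Signatures (|P|; sorted positive RHS coefficients), sorted:
{ (2; —) ×2,  (2; 1),  (2; 1,1) ×3,  (2; 1,1,1) ×2,  (3; —),  (3; 1),  (4; 1) }


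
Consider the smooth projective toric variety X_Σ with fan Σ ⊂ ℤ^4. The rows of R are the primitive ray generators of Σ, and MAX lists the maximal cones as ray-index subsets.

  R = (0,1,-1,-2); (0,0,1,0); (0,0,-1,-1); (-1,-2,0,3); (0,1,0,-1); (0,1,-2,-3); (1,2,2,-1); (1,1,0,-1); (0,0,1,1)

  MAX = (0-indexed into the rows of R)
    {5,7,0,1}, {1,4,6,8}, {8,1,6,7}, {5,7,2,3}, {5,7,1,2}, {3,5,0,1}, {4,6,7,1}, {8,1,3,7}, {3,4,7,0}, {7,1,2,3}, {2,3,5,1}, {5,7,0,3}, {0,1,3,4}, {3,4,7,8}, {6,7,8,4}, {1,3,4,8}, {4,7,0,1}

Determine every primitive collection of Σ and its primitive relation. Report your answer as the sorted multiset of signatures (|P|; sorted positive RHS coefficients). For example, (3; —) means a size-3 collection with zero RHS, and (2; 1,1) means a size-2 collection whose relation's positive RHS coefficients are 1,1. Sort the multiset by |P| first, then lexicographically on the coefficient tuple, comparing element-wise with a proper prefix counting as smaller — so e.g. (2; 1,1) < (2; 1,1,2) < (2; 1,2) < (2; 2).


14 collections generate NE(X_Σ); each relation:

  P = {2,8}:  v_{2} + v_{8} = 0  so sig = (2; —)
  P = {0,2}:  v_{0} + v_{2} = v_{5}  so sig = (2; 1)
  P = {0,8}:  v_{0} + v_{8} = v_{4}  so sig = (2; 1)
  P = {2,4}:  v_{2} + v_{4} = v_{0}  so sig = (2; 1)
  P = {5,8}:  v_{5} + v_{8} = v_{0}  so sig = (2; 1)
  P = {2,6}:  v_{2} + v_{6} = v_{1} + v_{4} + v_{7}  so sig = (2; 1,1,1)
  P = {5,6}:  v_{5} + v_{6} = v_{0} + v_{1} + v_{4} + v_{7}  so sig = (2; 1,1,1,1)
  P = {0,6}:  v_{0} + v_{6} = v_{1} + 2·v_{4} + v_{7}  so sig = (2; 1,1,2)
  P = {3,6}:  v_{3} + v_{6} = 2·v_{8}  so sig = (2; 2)
  P = {4,5}:  v_{4} + v_{5} = 2·v_{0}  so sig = (2; 2)
  P = {0,1,3,7}:  v_{0} + v_{1} + v_{3} + v_{7} = 0  so sig = (4; —)
  P = {1,3,4,7}:  v_{1} + v_{3} + v_{4} + v_{7} = v_{8}  so sig = (4; 1)
  P = {1,3,5,7}:  v_{1} + v_{3} + v_{5} + v_{7} = v_{2}  so sig = (4; 1)
  P = {1,4,7,8}:  v_{1} + v_{4} + v_{7} + v_{8} = v_{6}  so sig = (4; 1)

so the primitive-relation signature multiset is
    (2; —)
    (2; 1)
    (2; 1)
    (2; 1)
    (2; 1)
    (2; 1,1,1)
    (2; 1,1,1,1)
    (2; 1,1,2)
    (2; 2)
    (2; 2)
    (4; —)
    (4; 1)
    (4; 1)
    (4; 1)


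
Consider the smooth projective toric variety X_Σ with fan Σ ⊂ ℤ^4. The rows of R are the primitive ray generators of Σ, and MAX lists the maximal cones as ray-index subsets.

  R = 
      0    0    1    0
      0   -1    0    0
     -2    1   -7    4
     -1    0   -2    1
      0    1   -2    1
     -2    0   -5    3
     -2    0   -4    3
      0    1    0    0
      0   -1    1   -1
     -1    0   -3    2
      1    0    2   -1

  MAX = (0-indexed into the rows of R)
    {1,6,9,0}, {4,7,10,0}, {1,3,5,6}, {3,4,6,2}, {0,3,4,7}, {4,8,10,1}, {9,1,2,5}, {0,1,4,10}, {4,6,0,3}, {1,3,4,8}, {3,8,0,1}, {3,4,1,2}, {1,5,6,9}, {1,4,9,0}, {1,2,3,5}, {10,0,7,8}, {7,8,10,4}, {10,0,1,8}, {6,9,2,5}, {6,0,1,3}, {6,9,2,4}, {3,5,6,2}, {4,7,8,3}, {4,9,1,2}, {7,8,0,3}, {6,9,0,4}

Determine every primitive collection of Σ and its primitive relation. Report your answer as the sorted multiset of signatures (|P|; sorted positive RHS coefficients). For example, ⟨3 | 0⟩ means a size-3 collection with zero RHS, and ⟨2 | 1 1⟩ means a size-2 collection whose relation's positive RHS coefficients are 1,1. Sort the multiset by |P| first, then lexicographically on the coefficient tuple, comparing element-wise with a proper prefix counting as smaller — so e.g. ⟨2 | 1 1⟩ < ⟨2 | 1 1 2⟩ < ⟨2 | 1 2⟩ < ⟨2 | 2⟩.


Σ has 22 primitive collections:

  P = {1,7}:  v_{1} + v_{7} = 0  ⟹  sig = ⟨2 | 0⟩
  P = {3,10}:  v_{3} + v_{10} = 0  ⟹  sig = ⟨2 | 0⟩
  P = {0,5}:  v_{0} + v_{5} = v_{6}  ⟹  sig = ⟨2 | 1⟩
  P = {3,9}:  v_{3} + v_{9} = v_{5}  ⟹  sig = ⟨2 | 1⟩
  P = {4,5}:  v_{4} + v_{5} = v_{2}  ⟹  sig = ⟨2 | 1⟩
  P = {5,10}:  v_{5} + v_{10} = v_{9}  ⟹  sig = ⟨2 | 1⟩
  P = {0,2}:  v_{0} + v_{2} = v_{4} + v_{6}  ⟹  sig = ⟨2 | 1 1⟩
  P = {2,10}:  v_{2} + v_{10} = v_{4} + v_{9}  ⟹  sig = ⟨2 | 1 1⟩
  P = {6,10}:  v_{6} + v_{10} = v_{0} + v_{9}  ⟹  sig = ⟨2 | 1 1⟩
  P = {8,9}:  v_{8} + v_{9} = v_{1} + v_{3}  ⟹  sig = ⟨2 | 1 1⟩
  P = {7,9}:  v_{7} + v_{9} = v_{0} + v_{3} + v_{4}  ⟹  sig = ⟨2 | 1 1 1⟩
  P = {9,10}:  v_{9} + v_{10} = v_{0} + v_{1} + v_{4}  ⟹  sig = ⟨2 | 1 1 1⟩
  P = {2,8}:  v_{2} + v_{8} = v_{1} + 2·v_{3} + v_{4}  ⟹  sig = ⟨2 | 1 1 2⟩
  P = {5,7}:  v_{5} + v_{7} = v_{0} + 2·v_{3} + v_{4}  ⟹  sig = ⟨2 | 1 1 2⟩
  P = {6,8}:  v_{6} + v_{8} = v_{0} + v_{1} + 2·v_{3}  ⟹  sig = ⟨2 | 1 1 2⟩
  P = {5,8}:  v_{5} + v_{8} = v_{1} + 2·v_{3}  ⟹  sig = ⟨2 | 1 2⟩
  P = {2,7}:  v_{2} + v_{7} = v_{0} + 2·v_{3} + 2·v_{4}  ⟹  sig = ⟨2 | 1 2 2⟩
  P = {6,7}:  v_{6} + v_{7} = 2·v_{0} + 2·v_{3} + v_{4}  ⟹  sig = ⟨2 | 1 2 2⟩
  P = {0,4,8}:  v_{0} + v_{4} + v_{8} = 0  ⟹  sig = ⟨3 | 0⟩
  P = {1,2,6}:  v_{1} + v_{2} + v_{6} = v_{5} + 2·v_{9}  ⟹  sig = ⟨3 | 1 2⟩
  P = {1,4,6}:  v_{1} + v_{4} + v_{6} = 2·v_{9}  ⟹  sig = ⟨3 | 2⟩
  P = {0,1,3,4}:  v_{0} + v_{1} + v_{3} + v_{4} = v_{9}  ⟹  sig = ⟨4 | 1⟩

Signatures (|P|; sorted positive RHS coefficients), sorted:
    ⟨2 | 0⟩
    ⟨2 | 0⟩
    ⟨2 | 1⟩
    ⟨2 | 1⟩
    ⟨2 | 1⟩
    ⟨2 | 1⟩
    ⟨2 | 1 1⟩
    ⟨2 | 1 1⟩
    ⟨2 | 1 1⟩
    ⟨2 | 1 1⟩
    ⟨2 | 1 1 1⟩
    ⟨2 | 1 1 1⟩
    ⟨2 | 1 1 2⟩
    ⟨2 | 1 1 2⟩
    ⟨2 | 1 1 2⟩
    ⟨2 | 1 2⟩
    ⟨2 | 1 2 2⟩
    ⟨2 | 1 2 2⟩
    ⟨3 | 0⟩
    ⟨3 | 1 2⟩
    ⟨3 | 2⟩
    ⟨4 | 1⟩
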